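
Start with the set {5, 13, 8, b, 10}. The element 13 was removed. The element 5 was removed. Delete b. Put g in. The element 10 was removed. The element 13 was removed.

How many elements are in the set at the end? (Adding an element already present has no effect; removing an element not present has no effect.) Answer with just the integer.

Answer: 2

Derivation:
Tracking the set through each operation:
Start: {10, 13, 5, 8, b}
Event 1 (remove 13): removed. Set: {10, 5, 8, b}
Event 2 (remove 5): removed. Set: {10, 8, b}
Event 3 (remove b): removed. Set: {10, 8}
Event 4 (add g): added. Set: {10, 8, g}
Event 5 (remove 10): removed. Set: {8, g}
Event 6 (remove 13): not present, no change. Set: {8, g}

Final set: {8, g} (size 2)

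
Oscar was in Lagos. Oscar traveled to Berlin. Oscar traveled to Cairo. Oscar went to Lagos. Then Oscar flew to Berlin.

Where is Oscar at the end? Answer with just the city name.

Answer: Berlin

Derivation:
Tracking Oscar's location:
Start: Oscar is in Lagos.
After move 1: Lagos -> Berlin. Oscar is in Berlin.
After move 2: Berlin -> Cairo. Oscar is in Cairo.
After move 3: Cairo -> Lagos. Oscar is in Lagos.
After move 4: Lagos -> Berlin. Oscar is in Berlin.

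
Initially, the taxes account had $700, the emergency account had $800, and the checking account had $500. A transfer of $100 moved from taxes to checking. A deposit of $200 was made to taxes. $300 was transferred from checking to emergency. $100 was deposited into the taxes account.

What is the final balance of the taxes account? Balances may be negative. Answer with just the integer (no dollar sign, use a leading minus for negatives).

Tracking account balances step by step:
Start: taxes=700, emergency=800, checking=500
Event 1 (transfer 100 taxes -> checking): taxes: 700 - 100 = 600, checking: 500 + 100 = 600. Balances: taxes=600, emergency=800, checking=600
Event 2 (deposit 200 to taxes): taxes: 600 + 200 = 800. Balances: taxes=800, emergency=800, checking=600
Event 3 (transfer 300 checking -> emergency): checking: 600 - 300 = 300, emergency: 800 + 300 = 1100. Balances: taxes=800, emergency=1100, checking=300
Event 4 (deposit 100 to taxes): taxes: 800 + 100 = 900. Balances: taxes=900, emergency=1100, checking=300

Final balance of taxes: 900

Answer: 900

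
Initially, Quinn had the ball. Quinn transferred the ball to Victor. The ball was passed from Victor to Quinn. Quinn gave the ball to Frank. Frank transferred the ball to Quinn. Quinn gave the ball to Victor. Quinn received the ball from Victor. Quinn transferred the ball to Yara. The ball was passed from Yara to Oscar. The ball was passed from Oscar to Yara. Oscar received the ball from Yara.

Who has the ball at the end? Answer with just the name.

Tracking the ball through each event:
Start: Quinn has the ball.
After event 1: Victor has the ball.
After event 2: Quinn has the ball.
After event 3: Frank has the ball.
After event 4: Quinn has the ball.
After event 5: Victor has the ball.
After event 6: Quinn has the ball.
After event 7: Yara has the ball.
After event 8: Oscar has the ball.
After event 9: Yara has the ball.
After event 10: Oscar has the ball.

Answer: Oscar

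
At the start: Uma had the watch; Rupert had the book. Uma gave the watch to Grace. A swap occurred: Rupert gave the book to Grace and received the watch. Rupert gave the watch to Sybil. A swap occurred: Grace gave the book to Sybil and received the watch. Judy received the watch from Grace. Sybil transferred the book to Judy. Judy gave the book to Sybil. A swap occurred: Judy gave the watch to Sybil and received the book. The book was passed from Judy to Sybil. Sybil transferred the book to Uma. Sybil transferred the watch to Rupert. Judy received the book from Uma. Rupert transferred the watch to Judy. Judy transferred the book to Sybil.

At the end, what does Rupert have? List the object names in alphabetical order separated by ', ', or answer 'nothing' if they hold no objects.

Answer: nothing

Derivation:
Tracking all object holders:
Start: watch:Uma, book:Rupert
Event 1 (give watch: Uma -> Grace). State: watch:Grace, book:Rupert
Event 2 (swap book<->watch: now book:Grace, watch:Rupert). State: watch:Rupert, book:Grace
Event 3 (give watch: Rupert -> Sybil). State: watch:Sybil, book:Grace
Event 4 (swap book<->watch: now book:Sybil, watch:Grace). State: watch:Grace, book:Sybil
Event 5 (give watch: Grace -> Judy). State: watch:Judy, book:Sybil
Event 6 (give book: Sybil -> Judy). State: watch:Judy, book:Judy
Event 7 (give book: Judy -> Sybil). State: watch:Judy, book:Sybil
Event 8 (swap watch<->book: now watch:Sybil, book:Judy). State: watch:Sybil, book:Judy
Event 9 (give book: Judy -> Sybil). State: watch:Sybil, book:Sybil
Event 10 (give book: Sybil -> Uma). State: watch:Sybil, book:Uma
Event 11 (give watch: Sybil -> Rupert). State: watch:Rupert, book:Uma
Event 12 (give book: Uma -> Judy). State: watch:Rupert, book:Judy
Event 13 (give watch: Rupert -> Judy). State: watch:Judy, book:Judy
Event 14 (give book: Judy -> Sybil). State: watch:Judy, book:Sybil

Final state: watch:Judy, book:Sybil
Rupert holds: (nothing).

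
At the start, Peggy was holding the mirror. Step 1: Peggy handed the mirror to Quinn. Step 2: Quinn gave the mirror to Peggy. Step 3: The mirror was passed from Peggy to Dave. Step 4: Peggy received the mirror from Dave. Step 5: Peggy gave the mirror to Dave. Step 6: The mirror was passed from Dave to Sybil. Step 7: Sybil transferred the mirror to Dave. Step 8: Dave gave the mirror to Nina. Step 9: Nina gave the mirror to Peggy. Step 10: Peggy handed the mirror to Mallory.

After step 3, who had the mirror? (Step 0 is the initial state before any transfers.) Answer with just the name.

Answer: Dave

Derivation:
Tracking the mirror holder through step 3:
After step 0 (start): Peggy
After step 1: Quinn
After step 2: Peggy
After step 3: Dave

At step 3, the holder is Dave.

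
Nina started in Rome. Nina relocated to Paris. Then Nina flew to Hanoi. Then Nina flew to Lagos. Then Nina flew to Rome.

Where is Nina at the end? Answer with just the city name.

Tracking Nina's location:
Start: Nina is in Rome.
After move 1: Rome -> Paris. Nina is in Paris.
After move 2: Paris -> Hanoi. Nina is in Hanoi.
After move 3: Hanoi -> Lagos. Nina is in Lagos.
After move 4: Lagos -> Rome. Nina is in Rome.

Answer: Rome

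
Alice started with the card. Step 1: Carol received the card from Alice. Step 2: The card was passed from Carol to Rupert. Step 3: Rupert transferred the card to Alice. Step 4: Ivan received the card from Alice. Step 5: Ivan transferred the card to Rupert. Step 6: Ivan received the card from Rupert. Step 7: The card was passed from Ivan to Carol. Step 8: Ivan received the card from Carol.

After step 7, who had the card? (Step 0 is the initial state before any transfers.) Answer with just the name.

Answer: Carol

Derivation:
Tracking the card holder through step 7:
After step 0 (start): Alice
After step 1: Carol
After step 2: Rupert
After step 3: Alice
After step 4: Ivan
After step 5: Rupert
After step 6: Ivan
After step 7: Carol

At step 7, the holder is Carol.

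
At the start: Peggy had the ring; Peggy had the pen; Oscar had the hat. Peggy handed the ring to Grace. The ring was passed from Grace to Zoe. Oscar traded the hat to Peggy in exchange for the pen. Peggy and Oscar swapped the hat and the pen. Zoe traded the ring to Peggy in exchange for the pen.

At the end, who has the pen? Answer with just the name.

Answer: Zoe

Derivation:
Tracking all object holders:
Start: ring:Peggy, pen:Peggy, hat:Oscar
Event 1 (give ring: Peggy -> Grace). State: ring:Grace, pen:Peggy, hat:Oscar
Event 2 (give ring: Grace -> Zoe). State: ring:Zoe, pen:Peggy, hat:Oscar
Event 3 (swap hat<->pen: now hat:Peggy, pen:Oscar). State: ring:Zoe, pen:Oscar, hat:Peggy
Event 4 (swap hat<->pen: now hat:Oscar, pen:Peggy). State: ring:Zoe, pen:Peggy, hat:Oscar
Event 5 (swap ring<->pen: now ring:Peggy, pen:Zoe). State: ring:Peggy, pen:Zoe, hat:Oscar

Final state: ring:Peggy, pen:Zoe, hat:Oscar
The pen is held by Zoe.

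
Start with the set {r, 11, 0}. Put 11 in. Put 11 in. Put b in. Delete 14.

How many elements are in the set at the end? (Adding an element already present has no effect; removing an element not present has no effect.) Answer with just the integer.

Answer: 4

Derivation:
Tracking the set through each operation:
Start: {0, 11, r}
Event 1 (add 11): already present, no change. Set: {0, 11, r}
Event 2 (add 11): already present, no change. Set: {0, 11, r}
Event 3 (add b): added. Set: {0, 11, b, r}
Event 4 (remove 14): not present, no change. Set: {0, 11, b, r}

Final set: {0, 11, b, r} (size 4)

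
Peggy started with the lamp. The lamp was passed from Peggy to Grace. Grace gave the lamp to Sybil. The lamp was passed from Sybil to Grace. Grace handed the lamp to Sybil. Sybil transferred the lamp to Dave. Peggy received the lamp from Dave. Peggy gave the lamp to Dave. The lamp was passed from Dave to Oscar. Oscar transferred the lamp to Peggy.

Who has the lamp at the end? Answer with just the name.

Tracking the lamp through each event:
Start: Peggy has the lamp.
After event 1: Grace has the lamp.
After event 2: Sybil has the lamp.
After event 3: Grace has the lamp.
After event 4: Sybil has the lamp.
After event 5: Dave has the lamp.
After event 6: Peggy has the lamp.
After event 7: Dave has the lamp.
After event 8: Oscar has the lamp.
After event 9: Peggy has the lamp.

Answer: Peggy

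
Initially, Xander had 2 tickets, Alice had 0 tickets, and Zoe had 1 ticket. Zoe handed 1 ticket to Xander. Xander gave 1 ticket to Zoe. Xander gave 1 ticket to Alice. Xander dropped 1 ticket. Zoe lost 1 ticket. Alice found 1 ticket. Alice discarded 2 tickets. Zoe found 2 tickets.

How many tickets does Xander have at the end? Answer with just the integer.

Answer: 0

Derivation:
Tracking counts step by step:
Start: Xander=2, Alice=0, Zoe=1
Event 1 (Zoe -> Xander, 1): Zoe: 1 -> 0, Xander: 2 -> 3. State: Xander=3, Alice=0, Zoe=0
Event 2 (Xander -> Zoe, 1): Xander: 3 -> 2, Zoe: 0 -> 1. State: Xander=2, Alice=0, Zoe=1
Event 3 (Xander -> Alice, 1): Xander: 2 -> 1, Alice: 0 -> 1. State: Xander=1, Alice=1, Zoe=1
Event 4 (Xander -1): Xander: 1 -> 0. State: Xander=0, Alice=1, Zoe=1
Event 5 (Zoe -1): Zoe: 1 -> 0. State: Xander=0, Alice=1, Zoe=0
Event 6 (Alice +1): Alice: 1 -> 2. State: Xander=0, Alice=2, Zoe=0
Event 7 (Alice -2): Alice: 2 -> 0. State: Xander=0, Alice=0, Zoe=0
Event 8 (Zoe +2): Zoe: 0 -> 2. State: Xander=0, Alice=0, Zoe=2

Xander's final count: 0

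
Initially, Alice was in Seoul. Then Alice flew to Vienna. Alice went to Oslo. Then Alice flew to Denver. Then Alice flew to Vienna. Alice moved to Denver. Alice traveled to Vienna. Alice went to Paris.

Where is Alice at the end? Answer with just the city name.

Answer: Paris

Derivation:
Tracking Alice's location:
Start: Alice is in Seoul.
After move 1: Seoul -> Vienna. Alice is in Vienna.
After move 2: Vienna -> Oslo. Alice is in Oslo.
After move 3: Oslo -> Denver. Alice is in Denver.
After move 4: Denver -> Vienna. Alice is in Vienna.
After move 5: Vienna -> Denver. Alice is in Denver.
After move 6: Denver -> Vienna. Alice is in Vienna.
After move 7: Vienna -> Paris. Alice is in Paris.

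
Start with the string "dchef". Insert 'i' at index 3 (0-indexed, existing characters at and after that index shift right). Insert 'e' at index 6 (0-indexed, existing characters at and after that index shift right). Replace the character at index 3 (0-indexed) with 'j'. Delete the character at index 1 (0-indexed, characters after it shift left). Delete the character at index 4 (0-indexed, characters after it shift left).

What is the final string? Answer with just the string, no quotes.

Answer: dhjee

Derivation:
Applying each edit step by step:
Start: "dchef"
Op 1 (insert 'i' at idx 3): "dchef" -> "dchief"
Op 2 (insert 'e' at idx 6): "dchief" -> "dchiefe"
Op 3 (replace idx 3: 'i' -> 'j'): "dchiefe" -> "dchjefe"
Op 4 (delete idx 1 = 'c'): "dchjefe" -> "dhjefe"
Op 5 (delete idx 4 = 'f'): "dhjefe" -> "dhjee"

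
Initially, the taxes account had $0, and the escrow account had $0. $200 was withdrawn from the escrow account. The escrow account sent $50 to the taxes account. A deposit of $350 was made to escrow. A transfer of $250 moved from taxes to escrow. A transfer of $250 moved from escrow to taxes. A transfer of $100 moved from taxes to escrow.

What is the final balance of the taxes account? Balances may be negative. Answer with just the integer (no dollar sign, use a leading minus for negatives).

Answer: -50

Derivation:
Tracking account balances step by step:
Start: taxes=0, escrow=0
Event 1 (withdraw 200 from escrow): escrow: 0 - 200 = -200. Balances: taxes=0, escrow=-200
Event 2 (transfer 50 escrow -> taxes): escrow: -200 - 50 = -250, taxes: 0 + 50 = 50. Balances: taxes=50, escrow=-250
Event 3 (deposit 350 to escrow): escrow: -250 + 350 = 100. Balances: taxes=50, escrow=100
Event 4 (transfer 250 taxes -> escrow): taxes: 50 - 250 = -200, escrow: 100 + 250 = 350. Balances: taxes=-200, escrow=350
Event 5 (transfer 250 escrow -> taxes): escrow: 350 - 250 = 100, taxes: -200 + 250 = 50. Balances: taxes=50, escrow=100
Event 6 (transfer 100 taxes -> escrow): taxes: 50 - 100 = -50, escrow: 100 + 100 = 200. Balances: taxes=-50, escrow=200

Final balance of taxes: -50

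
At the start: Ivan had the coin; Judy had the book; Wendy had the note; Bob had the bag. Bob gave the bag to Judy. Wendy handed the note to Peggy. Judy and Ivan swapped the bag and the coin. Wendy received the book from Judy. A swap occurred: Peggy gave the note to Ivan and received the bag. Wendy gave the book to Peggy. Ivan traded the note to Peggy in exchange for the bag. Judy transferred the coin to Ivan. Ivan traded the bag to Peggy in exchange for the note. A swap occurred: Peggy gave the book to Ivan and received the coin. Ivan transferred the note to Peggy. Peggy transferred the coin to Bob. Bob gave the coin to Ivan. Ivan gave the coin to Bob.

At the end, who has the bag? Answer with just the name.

Tracking all object holders:
Start: coin:Ivan, book:Judy, note:Wendy, bag:Bob
Event 1 (give bag: Bob -> Judy). State: coin:Ivan, book:Judy, note:Wendy, bag:Judy
Event 2 (give note: Wendy -> Peggy). State: coin:Ivan, book:Judy, note:Peggy, bag:Judy
Event 3 (swap bag<->coin: now bag:Ivan, coin:Judy). State: coin:Judy, book:Judy, note:Peggy, bag:Ivan
Event 4 (give book: Judy -> Wendy). State: coin:Judy, book:Wendy, note:Peggy, bag:Ivan
Event 5 (swap note<->bag: now note:Ivan, bag:Peggy). State: coin:Judy, book:Wendy, note:Ivan, bag:Peggy
Event 6 (give book: Wendy -> Peggy). State: coin:Judy, book:Peggy, note:Ivan, bag:Peggy
Event 7 (swap note<->bag: now note:Peggy, bag:Ivan). State: coin:Judy, book:Peggy, note:Peggy, bag:Ivan
Event 8 (give coin: Judy -> Ivan). State: coin:Ivan, book:Peggy, note:Peggy, bag:Ivan
Event 9 (swap bag<->note: now bag:Peggy, note:Ivan). State: coin:Ivan, book:Peggy, note:Ivan, bag:Peggy
Event 10 (swap book<->coin: now book:Ivan, coin:Peggy). State: coin:Peggy, book:Ivan, note:Ivan, bag:Peggy
Event 11 (give note: Ivan -> Peggy). State: coin:Peggy, book:Ivan, note:Peggy, bag:Peggy
Event 12 (give coin: Peggy -> Bob). State: coin:Bob, book:Ivan, note:Peggy, bag:Peggy
Event 13 (give coin: Bob -> Ivan). State: coin:Ivan, book:Ivan, note:Peggy, bag:Peggy
Event 14 (give coin: Ivan -> Bob). State: coin:Bob, book:Ivan, note:Peggy, bag:Peggy

Final state: coin:Bob, book:Ivan, note:Peggy, bag:Peggy
The bag is held by Peggy.

Answer: Peggy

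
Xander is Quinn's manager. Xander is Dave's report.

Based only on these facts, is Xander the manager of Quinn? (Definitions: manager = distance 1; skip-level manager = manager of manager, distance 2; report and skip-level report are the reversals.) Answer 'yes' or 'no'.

Answer: yes

Derivation:
Reconstructing the manager chain from the given facts:
  Dave -> Xander -> Quinn
(each arrow means 'manager of the next')
Positions in the chain (0 = top):
  position of Dave: 0
  position of Xander: 1
  position of Quinn: 2

Xander is at position 1, Quinn is at position 2; signed distance (j - i) = 1.
'manager' requires j - i = 1. Actual distance is 1, so the relation HOLDS.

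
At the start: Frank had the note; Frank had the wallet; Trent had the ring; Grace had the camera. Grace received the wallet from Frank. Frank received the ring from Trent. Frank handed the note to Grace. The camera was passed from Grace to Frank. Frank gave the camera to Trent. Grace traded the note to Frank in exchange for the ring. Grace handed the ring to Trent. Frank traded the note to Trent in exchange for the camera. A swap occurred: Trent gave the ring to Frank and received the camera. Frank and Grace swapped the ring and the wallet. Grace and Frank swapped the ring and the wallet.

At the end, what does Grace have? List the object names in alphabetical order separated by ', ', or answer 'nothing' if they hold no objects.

Tracking all object holders:
Start: note:Frank, wallet:Frank, ring:Trent, camera:Grace
Event 1 (give wallet: Frank -> Grace). State: note:Frank, wallet:Grace, ring:Trent, camera:Grace
Event 2 (give ring: Trent -> Frank). State: note:Frank, wallet:Grace, ring:Frank, camera:Grace
Event 3 (give note: Frank -> Grace). State: note:Grace, wallet:Grace, ring:Frank, camera:Grace
Event 4 (give camera: Grace -> Frank). State: note:Grace, wallet:Grace, ring:Frank, camera:Frank
Event 5 (give camera: Frank -> Trent). State: note:Grace, wallet:Grace, ring:Frank, camera:Trent
Event 6 (swap note<->ring: now note:Frank, ring:Grace). State: note:Frank, wallet:Grace, ring:Grace, camera:Trent
Event 7 (give ring: Grace -> Trent). State: note:Frank, wallet:Grace, ring:Trent, camera:Trent
Event 8 (swap note<->camera: now note:Trent, camera:Frank). State: note:Trent, wallet:Grace, ring:Trent, camera:Frank
Event 9 (swap ring<->camera: now ring:Frank, camera:Trent). State: note:Trent, wallet:Grace, ring:Frank, camera:Trent
Event 10 (swap ring<->wallet: now ring:Grace, wallet:Frank). State: note:Trent, wallet:Frank, ring:Grace, camera:Trent
Event 11 (swap ring<->wallet: now ring:Frank, wallet:Grace). State: note:Trent, wallet:Grace, ring:Frank, camera:Trent

Final state: note:Trent, wallet:Grace, ring:Frank, camera:Trent
Grace holds: wallet.

Answer: wallet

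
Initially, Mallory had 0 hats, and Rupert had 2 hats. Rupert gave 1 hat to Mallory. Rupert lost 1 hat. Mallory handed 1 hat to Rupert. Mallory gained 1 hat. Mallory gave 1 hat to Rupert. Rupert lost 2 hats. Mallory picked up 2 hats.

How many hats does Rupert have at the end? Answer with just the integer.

Answer: 0

Derivation:
Tracking counts step by step:
Start: Mallory=0, Rupert=2
Event 1 (Rupert -> Mallory, 1): Rupert: 2 -> 1, Mallory: 0 -> 1. State: Mallory=1, Rupert=1
Event 2 (Rupert -1): Rupert: 1 -> 0. State: Mallory=1, Rupert=0
Event 3 (Mallory -> Rupert, 1): Mallory: 1 -> 0, Rupert: 0 -> 1. State: Mallory=0, Rupert=1
Event 4 (Mallory +1): Mallory: 0 -> 1. State: Mallory=1, Rupert=1
Event 5 (Mallory -> Rupert, 1): Mallory: 1 -> 0, Rupert: 1 -> 2. State: Mallory=0, Rupert=2
Event 6 (Rupert -2): Rupert: 2 -> 0. State: Mallory=0, Rupert=0
Event 7 (Mallory +2): Mallory: 0 -> 2. State: Mallory=2, Rupert=0

Rupert's final count: 0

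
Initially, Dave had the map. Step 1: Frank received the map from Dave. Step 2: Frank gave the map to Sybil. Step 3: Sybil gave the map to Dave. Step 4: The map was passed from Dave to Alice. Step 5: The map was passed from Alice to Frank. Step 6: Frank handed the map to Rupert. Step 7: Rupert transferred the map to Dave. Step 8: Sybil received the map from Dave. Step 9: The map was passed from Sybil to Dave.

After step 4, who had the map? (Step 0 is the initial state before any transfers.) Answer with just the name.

Answer: Alice

Derivation:
Tracking the map holder through step 4:
After step 0 (start): Dave
After step 1: Frank
After step 2: Sybil
After step 3: Dave
After step 4: Alice

At step 4, the holder is Alice.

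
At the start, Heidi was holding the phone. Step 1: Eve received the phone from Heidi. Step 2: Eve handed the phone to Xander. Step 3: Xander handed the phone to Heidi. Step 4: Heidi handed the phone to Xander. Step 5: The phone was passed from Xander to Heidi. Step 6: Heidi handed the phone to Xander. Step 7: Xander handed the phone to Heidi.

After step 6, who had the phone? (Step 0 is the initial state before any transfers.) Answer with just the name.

Tracking the phone holder through step 6:
After step 0 (start): Heidi
After step 1: Eve
After step 2: Xander
After step 3: Heidi
After step 4: Xander
After step 5: Heidi
After step 6: Xander

At step 6, the holder is Xander.

Answer: Xander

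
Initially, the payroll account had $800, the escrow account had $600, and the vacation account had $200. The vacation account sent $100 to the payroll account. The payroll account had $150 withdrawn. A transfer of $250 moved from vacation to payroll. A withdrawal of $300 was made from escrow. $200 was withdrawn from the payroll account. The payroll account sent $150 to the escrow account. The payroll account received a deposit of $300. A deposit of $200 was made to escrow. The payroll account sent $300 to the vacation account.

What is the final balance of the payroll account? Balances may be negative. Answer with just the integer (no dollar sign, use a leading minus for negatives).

Answer: 650

Derivation:
Tracking account balances step by step:
Start: payroll=800, escrow=600, vacation=200
Event 1 (transfer 100 vacation -> payroll): vacation: 200 - 100 = 100, payroll: 800 + 100 = 900. Balances: payroll=900, escrow=600, vacation=100
Event 2 (withdraw 150 from payroll): payroll: 900 - 150 = 750. Balances: payroll=750, escrow=600, vacation=100
Event 3 (transfer 250 vacation -> payroll): vacation: 100 - 250 = -150, payroll: 750 + 250 = 1000. Balances: payroll=1000, escrow=600, vacation=-150
Event 4 (withdraw 300 from escrow): escrow: 600 - 300 = 300. Balances: payroll=1000, escrow=300, vacation=-150
Event 5 (withdraw 200 from payroll): payroll: 1000 - 200 = 800. Balances: payroll=800, escrow=300, vacation=-150
Event 6 (transfer 150 payroll -> escrow): payroll: 800 - 150 = 650, escrow: 300 + 150 = 450. Balances: payroll=650, escrow=450, vacation=-150
Event 7 (deposit 300 to payroll): payroll: 650 + 300 = 950. Balances: payroll=950, escrow=450, vacation=-150
Event 8 (deposit 200 to escrow): escrow: 450 + 200 = 650. Balances: payroll=950, escrow=650, vacation=-150
Event 9 (transfer 300 payroll -> vacation): payroll: 950 - 300 = 650, vacation: -150 + 300 = 150. Balances: payroll=650, escrow=650, vacation=150

Final balance of payroll: 650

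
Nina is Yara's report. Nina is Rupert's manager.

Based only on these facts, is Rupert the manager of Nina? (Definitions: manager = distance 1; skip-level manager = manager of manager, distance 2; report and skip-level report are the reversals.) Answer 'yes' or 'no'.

Reconstructing the manager chain from the given facts:
  Yara -> Nina -> Rupert
(each arrow means 'manager of the next')
Positions in the chain (0 = top):
  position of Yara: 0
  position of Nina: 1
  position of Rupert: 2

Rupert is at position 2, Nina is at position 1; signed distance (j - i) = -1.
'manager' requires j - i = 1. Actual distance is -1, so the relation does NOT hold.

Answer: no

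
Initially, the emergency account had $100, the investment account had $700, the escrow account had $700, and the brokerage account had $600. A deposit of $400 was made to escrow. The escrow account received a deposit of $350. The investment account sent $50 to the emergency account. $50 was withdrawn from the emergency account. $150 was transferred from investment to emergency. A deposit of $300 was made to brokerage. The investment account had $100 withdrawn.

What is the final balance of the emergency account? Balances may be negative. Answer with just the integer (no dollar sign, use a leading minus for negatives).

Tracking account balances step by step:
Start: emergency=100, investment=700, escrow=700, brokerage=600
Event 1 (deposit 400 to escrow): escrow: 700 + 400 = 1100. Balances: emergency=100, investment=700, escrow=1100, brokerage=600
Event 2 (deposit 350 to escrow): escrow: 1100 + 350 = 1450. Balances: emergency=100, investment=700, escrow=1450, brokerage=600
Event 3 (transfer 50 investment -> emergency): investment: 700 - 50 = 650, emergency: 100 + 50 = 150. Balances: emergency=150, investment=650, escrow=1450, brokerage=600
Event 4 (withdraw 50 from emergency): emergency: 150 - 50 = 100. Balances: emergency=100, investment=650, escrow=1450, brokerage=600
Event 5 (transfer 150 investment -> emergency): investment: 650 - 150 = 500, emergency: 100 + 150 = 250. Balances: emergency=250, investment=500, escrow=1450, brokerage=600
Event 6 (deposit 300 to brokerage): brokerage: 600 + 300 = 900. Balances: emergency=250, investment=500, escrow=1450, brokerage=900
Event 7 (withdraw 100 from investment): investment: 500 - 100 = 400. Balances: emergency=250, investment=400, escrow=1450, brokerage=900

Final balance of emergency: 250

Answer: 250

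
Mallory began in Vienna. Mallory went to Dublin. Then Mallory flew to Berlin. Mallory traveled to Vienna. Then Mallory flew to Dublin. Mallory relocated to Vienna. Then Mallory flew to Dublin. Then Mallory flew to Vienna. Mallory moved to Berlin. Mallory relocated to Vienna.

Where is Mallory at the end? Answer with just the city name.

Tracking Mallory's location:
Start: Mallory is in Vienna.
After move 1: Vienna -> Dublin. Mallory is in Dublin.
After move 2: Dublin -> Berlin. Mallory is in Berlin.
After move 3: Berlin -> Vienna. Mallory is in Vienna.
After move 4: Vienna -> Dublin. Mallory is in Dublin.
After move 5: Dublin -> Vienna. Mallory is in Vienna.
After move 6: Vienna -> Dublin. Mallory is in Dublin.
After move 7: Dublin -> Vienna. Mallory is in Vienna.
After move 8: Vienna -> Berlin. Mallory is in Berlin.
After move 9: Berlin -> Vienna. Mallory is in Vienna.

Answer: Vienna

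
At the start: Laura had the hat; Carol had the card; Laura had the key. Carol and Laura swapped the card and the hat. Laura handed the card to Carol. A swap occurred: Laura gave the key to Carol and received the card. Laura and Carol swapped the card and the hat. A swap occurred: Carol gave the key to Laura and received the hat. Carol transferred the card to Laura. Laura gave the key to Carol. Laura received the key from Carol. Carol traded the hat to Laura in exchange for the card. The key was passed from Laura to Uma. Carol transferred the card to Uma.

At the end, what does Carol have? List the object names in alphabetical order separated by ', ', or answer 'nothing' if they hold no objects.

Tracking all object holders:
Start: hat:Laura, card:Carol, key:Laura
Event 1 (swap card<->hat: now card:Laura, hat:Carol). State: hat:Carol, card:Laura, key:Laura
Event 2 (give card: Laura -> Carol). State: hat:Carol, card:Carol, key:Laura
Event 3 (swap key<->card: now key:Carol, card:Laura). State: hat:Carol, card:Laura, key:Carol
Event 4 (swap card<->hat: now card:Carol, hat:Laura). State: hat:Laura, card:Carol, key:Carol
Event 5 (swap key<->hat: now key:Laura, hat:Carol). State: hat:Carol, card:Carol, key:Laura
Event 6 (give card: Carol -> Laura). State: hat:Carol, card:Laura, key:Laura
Event 7 (give key: Laura -> Carol). State: hat:Carol, card:Laura, key:Carol
Event 8 (give key: Carol -> Laura). State: hat:Carol, card:Laura, key:Laura
Event 9 (swap hat<->card: now hat:Laura, card:Carol). State: hat:Laura, card:Carol, key:Laura
Event 10 (give key: Laura -> Uma). State: hat:Laura, card:Carol, key:Uma
Event 11 (give card: Carol -> Uma). State: hat:Laura, card:Uma, key:Uma

Final state: hat:Laura, card:Uma, key:Uma
Carol holds: (nothing).

Answer: nothing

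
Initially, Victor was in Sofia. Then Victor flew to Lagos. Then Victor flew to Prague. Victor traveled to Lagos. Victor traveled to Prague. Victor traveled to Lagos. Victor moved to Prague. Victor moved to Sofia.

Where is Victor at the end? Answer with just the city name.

Answer: Sofia

Derivation:
Tracking Victor's location:
Start: Victor is in Sofia.
After move 1: Sofia -> Lagos. Victor is in Lagos.
After move 2: Lagos -> Prague. Victor is in Prague.
After move 3: Prague -> Lagos. Victor is in Lagos.
After move 4: Lagos -> Prague. Victor is in Prague.
After move 5: Prague -> Lagos. Victor is in Lagos.
After move 6: Lagos -> Prague. Victor is in Prague.
After move 7: Prague -> Sofia. Victor is in Sofia.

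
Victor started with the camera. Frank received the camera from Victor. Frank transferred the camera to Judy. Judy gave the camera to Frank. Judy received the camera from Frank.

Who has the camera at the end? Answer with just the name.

Answer: Judy

Derivation:
Tracking the camera through each event:
Start: Victor has the camera.
After event 1: Frank has the camera.
After event 2: Judy has the camera.
After event 3: Frank has the camera.
After event 4: Judy has the camera.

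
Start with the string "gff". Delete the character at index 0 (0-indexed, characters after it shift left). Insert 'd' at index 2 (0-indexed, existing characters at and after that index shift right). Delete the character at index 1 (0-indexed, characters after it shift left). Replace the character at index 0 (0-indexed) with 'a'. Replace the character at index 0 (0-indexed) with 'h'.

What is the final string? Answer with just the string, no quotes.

Answer: hd

Derivation:
Applying each edit step by step:
Start: "gff"
Op 1 (delete idx 0 = 'g'): "gff" -> "ff"
Op 2 (insert 'd' at idx 2): "ff" -> "ffd"
Op 3 (delete idx 1 = 'f'): "ffd" -> "fd"
Op 4 (replace idx 0: 'f' -> 'a'): "fd" -> "ad"
Op 5 (replace idx 0: 'a' -> 'h'): "ad" -> "hd"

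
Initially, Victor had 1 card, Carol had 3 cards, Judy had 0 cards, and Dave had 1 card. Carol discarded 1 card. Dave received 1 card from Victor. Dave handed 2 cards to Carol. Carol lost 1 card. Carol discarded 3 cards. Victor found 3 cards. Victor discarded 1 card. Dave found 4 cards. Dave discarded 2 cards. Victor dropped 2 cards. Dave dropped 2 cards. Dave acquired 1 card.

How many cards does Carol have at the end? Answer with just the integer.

Tracking counts step by step:
Start: Victor=1, Carol=3, Judy=0, Dave=1
Event 1 (Carol -1): Carol: 3 -> 2. State: Victor=1, Carol=2, Judy=0, Dave=1
Event 2 (Victor -> Dave, 1): Victor: 1 -> 0, Dave: 1 -> 2. State: Victor=0, Carol=2, Judy=0, Dave=2
Event 3 (Dave -> Carol, 2): Dave: 2 -> 0, Carol: 2 -> 4. State: Victor=0, Carol=4, Judy=0, Dave=0
Event 4 (Carol -1): Carol: 4 -> 3. State: Victor=0, Carol=3, Judy=0, Dave=0
Event 5 (Carol -3): Carol: 3 -> 0. State: Victor=0, Carol=0, Judy=0, Dave=0
Event 6 (Victor +3): Victor: 0 -> 3. State: Victor=3, Carol=0, Judy=0, Dave=0
Event 7 (Victor -1): Victor: 3 -> 2. State: Victor=2, Carol=0, Judy=0, Dave=0
Event 8 (Dave +4): Dave: 0 -> 4. State: Victor=2, Carol=0, Judy=0, Dave=4
Event 9 (Dave -2): Dave: 4 -> 2. State: Victor=2, Carol=0, Judy=0, Dave=2
Event 10 (Victor -2): Victor: 2 -> 0. State: Victor=0, Carol=0, Judy=0, Dave=2
Event 11 (Dave -2): Dave: 2 -> 0. State: Victor=0, Carol=0, Judy=0, Dave=0
Event 12 (Dave +1): Dave: 0 -> 1. State: Victor=0, Carol=0, Judy=0, Dave=1

Carol's final count: 0

Answer: 0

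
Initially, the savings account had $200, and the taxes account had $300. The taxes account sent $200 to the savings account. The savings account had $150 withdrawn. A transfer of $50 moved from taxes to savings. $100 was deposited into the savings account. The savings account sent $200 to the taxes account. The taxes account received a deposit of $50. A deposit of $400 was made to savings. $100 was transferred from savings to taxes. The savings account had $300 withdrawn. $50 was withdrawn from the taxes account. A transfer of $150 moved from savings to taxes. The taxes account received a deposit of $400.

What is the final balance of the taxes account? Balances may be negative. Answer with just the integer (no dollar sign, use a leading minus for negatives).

Tracking account balances step by step:
Start: savings=200, taxes=300
Event 1 (transfer 200 taxes -> savings): taxes: 300 - 200 = 100, savings: 200 + 200 = 400. Balances: savings=400, taxes=100
Event 2 (withdraw 150 from savings): savings: 400 - 150 = 250. Balances: savings=250, taxes=100
Event 3 (transfer 50 taxes -> savings): taxes: 100 - 50 = 50, savings: 250 + 50 = 300. Balances: savings=300, taxes=50
Event 4 (deposit 100 to savings): savings: 300 + 100 = 400. Balances: savings=400, taxes=50
Event 5 (transfer 200 savings -> taxes): savings: 400 - 200 = 200, taxes: 50 + 200 = 250. Balances: savings=200, taxes=250
Event 6 (deposit 50 to taxes): taxes: 250 + 50 = 300. Balances: savings=200, taxes=300
Event 7 (deposit 400 to savings): savings: 200 + 400 = 600. Balances: savings=600, taxes=300
Event 8 (transfer 100 savings -> taxes): savings: 600 - 100 = 500, taxes: 300 + 100 = 400. Balances: savings=500, taxes=400
Event 9 (withdraw 300 from savings): savings: 500 - 300 = 200. Balances: savings=200, taxes=400
Event 10 (withdraw 50 from taxes): taxes: 400 - 50 = 350. Balances: savings=200, taxes=350
Event 11 (transfer 150 savings -> taxes): savings: 200 - 150 = 50, taxes: 350 + 150 = 500. Balances: savings=50, taxes=500
Event 12 (deposit 400 to taxes): taxes: 500 + 400 = 900. Balances: savings=50, taxes=900

Final balance of taxes: 900

Answer: 900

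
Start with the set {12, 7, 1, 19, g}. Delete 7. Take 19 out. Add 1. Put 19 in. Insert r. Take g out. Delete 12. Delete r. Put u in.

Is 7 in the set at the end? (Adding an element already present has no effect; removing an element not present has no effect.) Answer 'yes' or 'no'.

Tracking the set through each operation:
Start: {1, 12, 19, 7, g}
Event 1 (remove 7): removed. Set: {1, 12, 19, g}
Event 2 (remove 19): removed. Set: {1, 12, g}
Event 3 (add 1): already present, no change. Set: {1, 12, g}
Event 4 (add 19): added. Set: {1, 12, 19, g}
Event 5 (add r): added. Set: {1, 12, 19, g, r}
Event 6 (remove g): removed. Set: {1, 12, 19, r}
Event 7 (remove 12): removed. Set: {1, 19, r}
Event 8 (remove r): removed. Set: {1, 19}
Event 9 (add u): added. Set: {1, 19, u}

Final set: {1, 19, u} (size 3)
7 is NOT in the final set.

Answer: no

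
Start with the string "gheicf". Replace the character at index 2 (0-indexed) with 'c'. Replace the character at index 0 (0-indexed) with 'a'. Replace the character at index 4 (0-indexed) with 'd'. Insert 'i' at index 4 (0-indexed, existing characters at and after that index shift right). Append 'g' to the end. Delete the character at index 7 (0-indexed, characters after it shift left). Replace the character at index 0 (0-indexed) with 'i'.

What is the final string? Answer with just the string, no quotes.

Applying each edit step by step:
Start: "gheicf"
Op 1 (replace idx 2: 'e' -> 'c'): "gheicf" -> "ghcicf"
Op 2 (replace idx 0: 'g' -> 'a'): "ghcicf" -> "ahcicf"
Op 3 (replace idx 4: 'c' -> 'd'): "ahcicf" -> "ahcidf"
Op 4 (insert 'i' at idx 4): "ahcidf" -> "ahciidf"
Op 5 (append 'g'): "ahciidf" -> "ahciidfg"
Op 6 (delete idx 7 = 'g'): "ahciidfg" -> "ahciidf"
Op 7 (replace idx 0: 'a' -> 'i'): "ahciidf" -> "ihciidf"

Answer: ihciidf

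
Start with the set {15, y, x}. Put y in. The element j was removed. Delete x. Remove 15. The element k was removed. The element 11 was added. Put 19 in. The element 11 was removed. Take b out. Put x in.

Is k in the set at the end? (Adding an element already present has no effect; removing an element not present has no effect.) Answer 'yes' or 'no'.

Tracking the set through each operation:
Start: {15, x, y}
Event 1 (add y): already present, no change. Set: {15, x, y}
Event 2 (remove j): not present, no change. Set: {15, x, y}
Event 3 (remove x): removed. Set: {15, y}
Event 4 (remove 15): removed. Set: {y}
Event 5 (remove k): not present, no change. Set: {y}
Event 6 (add 11): added. Set: {11, y}
Event 7 (add 19): added. Set: {11, 19, y}
Event 8 (remove 11): removed. Set: {19, y}
Event 9 (remove b): not present, no change. Set: {19, y}
Event 10 (add x): added. Set: {19, x, y}

Final set: {19, x, y} (size 3)
k is NOT in the final set.

Answer: no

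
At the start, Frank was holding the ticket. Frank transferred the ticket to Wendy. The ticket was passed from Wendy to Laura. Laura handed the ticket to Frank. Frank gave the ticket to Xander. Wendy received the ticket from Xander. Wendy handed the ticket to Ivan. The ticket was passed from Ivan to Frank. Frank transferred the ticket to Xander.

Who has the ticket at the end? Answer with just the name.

Tracking the ticket through each event:
Start: Frank has the ticket.
After event 1: Wendy has the ticket.
After event 2: Laura has the ticket.
After event 3: Frank has the ticket.
After event 4: Xander has the ticket.
After event 5: Wendy has the ticket.
After event 6: Ivan has the ticket.
After event 7: Frank has the ticket.
After event 8: Xander has the ticket.

Answer: Xander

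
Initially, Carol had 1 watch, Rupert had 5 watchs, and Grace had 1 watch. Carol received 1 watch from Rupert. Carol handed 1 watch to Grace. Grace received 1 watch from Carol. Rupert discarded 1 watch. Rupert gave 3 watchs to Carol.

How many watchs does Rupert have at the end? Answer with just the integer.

Tracking counts step by step:
Start: Carol=1, Rupert=5, Grace=1
Event 1 (Rupert -> Carol, 1): Rupert: 5 -> 4, Carol: 1 -> 2. State: Carol=2, Rupert=4, Grace=1
Event 2 (Carol -> Grace, 1): Carol: 2 -> 1, Grace: 1 -> 2. State: Carol=1, Rupert=4, Grace=2
Event 3 (Carol -> Grace, 1): Carol: 1 -> 0, Grace: 2 -> 3. State: Carol=0, Rupert=4, Grace=3
Event 4 (Rupert -1): Rupert: 4 -> 3. State: Carol=0, Rupert=3, Grace=3
Event 5 (Rupert -> Carol, 3): Rupert: 3 -> 0, Carol: 0 -> 3. State: Carol=3, Rupert=0, Grace=3

Rupert's final count: 0

Answer: 0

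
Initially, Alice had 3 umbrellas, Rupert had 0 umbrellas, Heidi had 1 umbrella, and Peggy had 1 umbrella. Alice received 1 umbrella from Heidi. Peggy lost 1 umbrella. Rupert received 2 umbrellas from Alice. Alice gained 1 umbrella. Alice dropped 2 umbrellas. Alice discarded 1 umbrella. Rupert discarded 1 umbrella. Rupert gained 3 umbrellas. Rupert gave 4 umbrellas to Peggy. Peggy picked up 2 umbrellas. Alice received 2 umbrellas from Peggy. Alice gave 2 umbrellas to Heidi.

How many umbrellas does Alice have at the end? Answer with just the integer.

Tracking counts step by step:
Start: Alice=3, Rupert=0, Heidi=1, Peggy=1
Event 1 (Heidi -> Alice, 1): Heidi: 1 -> 0, Alice: 3 -> 4. State: Alice=4, Rupert=0, Heidi=0, Peggy=1
Event 2 (Peggy -1): Peggy: 1 -> 0. State: Alice=4, Rupert=0, Heidi=0, Peggy=0
Event 3 (Alice -> Rupert, 2): Alice: 4 -> 2, Rupert: 0 -> 2. State: Alice=2, Rupert=2, Heidi=0, Peggy=0
Event 4 (Alice +1): Alice: 2 -> 3. State: Alice=3, Rupert=2, Heidi=0, Peggy=0
Event 5 (Alice -2): Alice: 3 -> 1. State: Alice=1, Rupert=2, Heidi=0, Peggy=0
Event 6 (Alice -1): Alice: 1 -> 0. State: Alice=0, Rupert=2, Heidi=0, Peggy=0
Event 7 (Rupert -1): Rupert: 2 -> 1. State: Alice=0, Rupert=1, Heidi=0, Peggy=0
Event 8 (Rupert +3): Rupert: 1 -> 4. State: Alice=0, Rupert=4, Heidi=0, Peggy=0
Event 9 (Rupert -> Peggy, 4): Rupert: 4 -> 0, Peggy: 0 -> 4. State: Alice=0, Rupert=0, Heidi=0, Peggy=4
Event 10 (Peggy +2): Peggy: 4 -> 6. State: Alice=0, Rupert=0, Heidi=0, Peggy=6
Event 11 (Peggy -> Alice, 2): Peggy: 6 -> 4, Alice: 0 -> 2. State: Alice=2, Rupert=0, Heidi=0, Peggy=4
Event 12 (Alice -> Heidi, 2): Alice: 2 -> 0, Heidi: 0 -> 2. State: Alice=0, Rupert=0, Heidi=2, Peggy=4

Alice's final count: 0

Answer: 0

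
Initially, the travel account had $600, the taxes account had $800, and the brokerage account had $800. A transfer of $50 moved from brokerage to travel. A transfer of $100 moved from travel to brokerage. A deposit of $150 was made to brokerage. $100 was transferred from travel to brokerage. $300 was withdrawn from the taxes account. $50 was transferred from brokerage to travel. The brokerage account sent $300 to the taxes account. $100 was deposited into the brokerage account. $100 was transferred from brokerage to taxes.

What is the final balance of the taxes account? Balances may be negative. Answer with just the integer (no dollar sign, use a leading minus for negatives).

Answer: 900

Derivation:
Tracking account balances step by step:
Start: travel=600, taxes=800, brokerage=800
Event 1 (transfer 50 brokerage -> travel): brokerage: 800 - 50 = 750, travel: 600 + 50 = 650. Balances: travel=650, taxes=800, brokerage=750
Event 2 (transfer 100 travel -> brokerage): travel: 650 - 100 = 550, brokerage: 750 + 100 = 850. Balances: travel=550, taxes=800, brokerage=850
Event 3 (deposit 150 to brokerage): brokerage: 850 + 150 = 1000. Balances: travel=550, taxes=800, brokerage=1000
Event 4 (transfer 100 travel -> brokerage): travel: 550 - 100 = 450, brokerage: 1000 + 100 = 1100. Balances: travel=450, taxes=800, brokerage=1100
Event 5 (withdraw 300 from taxes): taxes: 800 - 300 = 500. Balances: travel=450, taxes=500, brokerage=1100
Event 6 (transfer 50 brokerage -> travel): brokerage: 1100 - 50 = 1050, travel: 450 + 50 = 500. Balances: travel=500, taxes=500, brokerage=1050
Event 7 (transfer 300 brokerage -> taxes): brokerage: 1050 - 300 = 750, taxes: 500 + 300 = 800. Balances: travel=500, taxes=800, brokerage=750
Event 8 (deposit 100 to brokerage): brokerage: 750 + 100 = 850. Balances: travel=500, taxes=800, brokerage=850
Event 9 (transfer 100 brokerage -> taxes): brokerage: 850 - 100 = 750, taxes: 800 + 100 = 900. Balances: travel=500, taxes=900, brokerage=750

Final balance of taxes: 900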